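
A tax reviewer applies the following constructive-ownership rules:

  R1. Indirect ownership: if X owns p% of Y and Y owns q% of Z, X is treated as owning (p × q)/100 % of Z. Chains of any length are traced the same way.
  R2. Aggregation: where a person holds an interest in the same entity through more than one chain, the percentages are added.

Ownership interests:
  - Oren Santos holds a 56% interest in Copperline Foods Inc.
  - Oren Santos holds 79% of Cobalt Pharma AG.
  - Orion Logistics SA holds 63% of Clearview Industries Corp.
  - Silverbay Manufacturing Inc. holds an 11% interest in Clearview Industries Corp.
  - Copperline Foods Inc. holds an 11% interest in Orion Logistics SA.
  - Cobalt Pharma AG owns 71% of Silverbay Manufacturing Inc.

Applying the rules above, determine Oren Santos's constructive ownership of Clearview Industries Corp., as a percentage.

10.0507%

Chain via Cobalt Pharma AG → Silverbay Manufacturing Inc. (R1): 79% × 71% × 11% = 6.1699% of Clearview Industries Corp.
Chain via Copperline Foods Inc. → Orion Logistics SA (R1): 56% × 11% × 63% = 3.8808% of Clearview Industries Corp.
Aggregating (R2): 6.1699% + 3.8808% = 10.0507%.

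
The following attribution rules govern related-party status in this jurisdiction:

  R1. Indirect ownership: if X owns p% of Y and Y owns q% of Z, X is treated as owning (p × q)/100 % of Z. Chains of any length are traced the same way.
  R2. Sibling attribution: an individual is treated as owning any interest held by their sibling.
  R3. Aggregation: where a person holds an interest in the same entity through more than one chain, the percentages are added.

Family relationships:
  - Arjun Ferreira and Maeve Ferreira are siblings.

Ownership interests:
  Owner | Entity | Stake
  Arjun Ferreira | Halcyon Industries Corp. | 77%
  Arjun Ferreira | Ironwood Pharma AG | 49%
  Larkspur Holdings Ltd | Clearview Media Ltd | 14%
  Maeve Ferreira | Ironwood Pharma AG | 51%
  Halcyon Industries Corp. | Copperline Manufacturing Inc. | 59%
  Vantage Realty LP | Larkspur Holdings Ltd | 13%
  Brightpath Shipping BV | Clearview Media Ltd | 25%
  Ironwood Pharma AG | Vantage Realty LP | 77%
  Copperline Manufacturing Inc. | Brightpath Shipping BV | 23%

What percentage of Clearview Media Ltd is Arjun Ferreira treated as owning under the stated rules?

By sibling attribution (R2), Arjun Ferreira is treated as also owning Maeve Ferreira's interest in Ironwood Pharma AG, giving 49% + 51% = 100%.
Chain via Halcyon Industries Corp. → Copperline Manufacturing Inc. → Brightpath Shipping BV (R1): 77% × 59% × 23% × 25% = 2.612225% of Clearview Media Ltd.
Chain via Ironwood Pharma AG → Vantage Realty LP → Larkspur Holdings Ltd (R1): 100% × 77% × 13% × 14% = 1.4014% of Clearview Media Ltd.
Aggregating (R3): 2.612225% + 1.4014% = 4.013625%.

4.013625%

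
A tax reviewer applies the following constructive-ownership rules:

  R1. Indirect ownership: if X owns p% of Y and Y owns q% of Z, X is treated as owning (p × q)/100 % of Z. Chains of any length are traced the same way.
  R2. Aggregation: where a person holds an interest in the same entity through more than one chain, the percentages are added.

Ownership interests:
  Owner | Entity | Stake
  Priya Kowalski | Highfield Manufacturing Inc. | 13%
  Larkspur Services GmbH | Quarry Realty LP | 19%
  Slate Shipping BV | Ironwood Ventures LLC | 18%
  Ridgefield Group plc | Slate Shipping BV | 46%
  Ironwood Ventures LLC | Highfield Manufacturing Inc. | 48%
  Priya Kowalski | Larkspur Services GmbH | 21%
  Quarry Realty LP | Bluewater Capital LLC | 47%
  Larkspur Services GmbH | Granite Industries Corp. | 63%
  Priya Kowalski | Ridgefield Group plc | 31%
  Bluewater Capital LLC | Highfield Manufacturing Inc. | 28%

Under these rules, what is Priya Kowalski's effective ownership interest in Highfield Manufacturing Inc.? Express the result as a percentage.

Chain via Ridgefield Group plc → Slate Shipping BV → Ironwood Ventures LLC (R1): 31% × 46% × 18% × 48% = 1.232064% of Highfield Manufacturing Inc.
Chain via Larkspur Services GmbH → Quarry Realty LP → Bluewater Capital LLC (R1): 21% × 19% × 47% × 28% = 0.525084% of Highfield Manufacturing Inc.
Direct interest in Highfield Manufacturing Inc: 13%.
Aggregating (R2): 1.232064% + 0.525084% + 13% = 14.757148%.

14.757148%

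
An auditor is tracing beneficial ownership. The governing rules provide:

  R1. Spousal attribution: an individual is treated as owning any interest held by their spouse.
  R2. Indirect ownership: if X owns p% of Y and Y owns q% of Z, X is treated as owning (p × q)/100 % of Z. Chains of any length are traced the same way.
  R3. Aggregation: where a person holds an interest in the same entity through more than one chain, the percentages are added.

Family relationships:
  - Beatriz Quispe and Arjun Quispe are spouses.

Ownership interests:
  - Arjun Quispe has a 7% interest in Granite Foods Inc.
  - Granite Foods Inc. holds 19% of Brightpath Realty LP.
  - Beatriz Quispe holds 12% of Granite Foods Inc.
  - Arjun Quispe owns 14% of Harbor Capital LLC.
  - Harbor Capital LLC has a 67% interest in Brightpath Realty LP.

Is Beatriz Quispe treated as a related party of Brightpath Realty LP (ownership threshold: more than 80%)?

By spousal attribution (R1), Beatriz Quispe is treated as also owning Arjun Quispe's interest in Granite Foods Inc, giving 12% + 7% = 19%.
By spousal attribution (R1), Beatriz Quispe is treated as owning Arjun Quispe's 14% interest in Harbor Capital LLC.
Chain via Granite Foods Inc. (R2): 19% × 19% = 3.61% of Brightpath Realty LP.
Chain via Harbor Capital LLC (R2): 14% × 67% = 9.38% of Brightpath Realty LP.
Aggregating (R3): 3.61% + 9.38% = 12.99%.
12.99% does not exceed the 80% threshold, so Beatriz is not a related party to Brightpath Realty LP.

No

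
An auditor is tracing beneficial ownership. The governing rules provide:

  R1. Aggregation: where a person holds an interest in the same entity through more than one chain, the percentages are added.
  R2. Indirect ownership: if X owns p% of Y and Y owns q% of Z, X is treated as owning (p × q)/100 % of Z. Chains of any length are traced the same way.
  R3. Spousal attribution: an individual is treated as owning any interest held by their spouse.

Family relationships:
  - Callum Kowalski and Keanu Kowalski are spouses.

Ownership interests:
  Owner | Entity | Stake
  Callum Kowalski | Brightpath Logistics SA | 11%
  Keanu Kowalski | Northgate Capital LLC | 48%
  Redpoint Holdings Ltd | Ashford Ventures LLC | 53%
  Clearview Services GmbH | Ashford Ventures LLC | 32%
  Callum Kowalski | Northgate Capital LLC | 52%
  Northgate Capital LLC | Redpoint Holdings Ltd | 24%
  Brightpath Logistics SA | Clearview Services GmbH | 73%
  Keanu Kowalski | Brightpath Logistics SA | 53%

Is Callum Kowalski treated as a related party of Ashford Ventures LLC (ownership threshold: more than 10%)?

Yes

By spousal attribution (R3), Callum Kowalski is treated as also owning Keanu Kowalski's interest in Brightpath Logistics SA, giving 11% + 53% = 64%.
By spousal attribution (R3), Callum Kowalski is treated as also owning Keanu Kowalski's interest in Northgate Capital LLC, giving 52% + 48% = 100%.
Chain via Brightpath Logistics SA → Clearview Services GmbH (R2): 64% × 73% × 32% = 14.9504% of Ashford Ventures LLC.
Chain via Northgate Capital LLC → Redpoint Holdings Ltd (R2): 100% × 24% × 53% = 12.72% of Ashford Ventures LLC.
Aggregating (R1): 14.9504% + 12.72% = 27.6704%.
27.6704% exceeds the 10% threshold, so Callum is a related party to Ashford Ventures LLC.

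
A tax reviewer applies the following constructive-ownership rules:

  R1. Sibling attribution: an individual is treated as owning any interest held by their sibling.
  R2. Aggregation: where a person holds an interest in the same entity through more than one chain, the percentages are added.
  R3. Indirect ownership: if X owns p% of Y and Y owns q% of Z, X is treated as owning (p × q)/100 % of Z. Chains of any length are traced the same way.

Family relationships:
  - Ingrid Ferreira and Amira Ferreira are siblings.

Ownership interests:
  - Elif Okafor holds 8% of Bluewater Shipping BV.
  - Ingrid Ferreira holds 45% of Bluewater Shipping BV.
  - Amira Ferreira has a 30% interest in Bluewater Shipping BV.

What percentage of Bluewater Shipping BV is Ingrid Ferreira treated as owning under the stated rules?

75%

By sibling attribution (R1), Ingrid Ferreira is treated as also owning Amira Ferreira's interest in Bluewater Shipping BV, giving 45% + 30% = 75%.
Direct interest in Bluewater Shipping BV: 75%.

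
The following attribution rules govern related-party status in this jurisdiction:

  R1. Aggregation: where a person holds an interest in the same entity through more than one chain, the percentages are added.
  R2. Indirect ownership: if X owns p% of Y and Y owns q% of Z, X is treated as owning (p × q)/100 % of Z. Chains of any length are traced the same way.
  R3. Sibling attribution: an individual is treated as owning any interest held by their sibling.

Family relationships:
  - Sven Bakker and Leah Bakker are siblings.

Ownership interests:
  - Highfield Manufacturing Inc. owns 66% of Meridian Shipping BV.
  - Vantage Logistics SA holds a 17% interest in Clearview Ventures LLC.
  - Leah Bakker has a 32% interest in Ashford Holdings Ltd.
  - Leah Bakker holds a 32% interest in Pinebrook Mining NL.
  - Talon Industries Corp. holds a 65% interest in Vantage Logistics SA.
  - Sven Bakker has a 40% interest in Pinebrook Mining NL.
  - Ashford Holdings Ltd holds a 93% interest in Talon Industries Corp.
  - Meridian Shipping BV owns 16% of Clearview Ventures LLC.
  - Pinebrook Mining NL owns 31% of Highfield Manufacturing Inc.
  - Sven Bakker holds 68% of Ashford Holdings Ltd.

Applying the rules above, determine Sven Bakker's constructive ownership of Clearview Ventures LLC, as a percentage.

By sibling attribution (R3), Sven Bakker is treated as also owning Leah Bakker's interest in Ashford Holdings Ltd, giving 68% + 32% = 100%.
By sibling attribution (R3), Sven Bakker is treated as also owning Leah Bakker's interest in Pinebrook Mining NL, giving 40% + 32% = 72%.
Chain via Ashford Holdings Ltd → Talon Industries Corp. → Vantage Logistics SA (R2): 100% × 93% × 65% × 17% = 10.2765% of Clearview Ventures LLC.
Chain via Pinebrook Mining NL → Highfield Manufacturing Inc. → Meridian Shipping BV (R2): 72% × 31% × 66% × 16% = 2.356992% of Clearview Ventures LLC.
Aggregating (R1): 10.2765% + 2.356992% = 12.633492%.

12.633492%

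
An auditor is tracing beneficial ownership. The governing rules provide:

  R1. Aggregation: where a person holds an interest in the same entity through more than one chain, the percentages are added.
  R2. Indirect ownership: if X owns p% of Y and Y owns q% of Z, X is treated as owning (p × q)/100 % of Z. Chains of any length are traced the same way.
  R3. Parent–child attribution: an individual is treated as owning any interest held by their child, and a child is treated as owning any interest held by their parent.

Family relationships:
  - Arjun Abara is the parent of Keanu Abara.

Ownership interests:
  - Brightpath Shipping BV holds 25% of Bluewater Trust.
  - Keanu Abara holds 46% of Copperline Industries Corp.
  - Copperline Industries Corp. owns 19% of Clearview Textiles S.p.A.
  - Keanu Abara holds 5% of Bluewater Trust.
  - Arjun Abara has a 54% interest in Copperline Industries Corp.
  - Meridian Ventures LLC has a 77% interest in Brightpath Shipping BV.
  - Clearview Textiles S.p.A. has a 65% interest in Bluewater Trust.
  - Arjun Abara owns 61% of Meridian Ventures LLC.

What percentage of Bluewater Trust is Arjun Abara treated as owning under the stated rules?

By parent–child attribution (R3), Arjun Abara is treated as also owning Keanu Abara's interest in Copperline Industries Corp, giving 54% + 46% = 100%.
By parent–child attribution (R3), Arjun Abara is treated as owning Keanu Abara's 5% interest in Bluewater Trust.
Chain via Meridian Ventures LLC → Brightpath Shipping BV (R2): 61% × 77% × 25% = 11.7425% of Bluewater Trust.
Chain via Copperline Industries Corp. → Clearview Textiles S.p.A. (R2): 100% × 19% × 65% = 12.35% of Bluewater Trust.
Direct interest in Bluewater Trust: 5%.
Aggregating (R1): 11.7425% + 12.35% + 5% = 29.0925%.

29.0925%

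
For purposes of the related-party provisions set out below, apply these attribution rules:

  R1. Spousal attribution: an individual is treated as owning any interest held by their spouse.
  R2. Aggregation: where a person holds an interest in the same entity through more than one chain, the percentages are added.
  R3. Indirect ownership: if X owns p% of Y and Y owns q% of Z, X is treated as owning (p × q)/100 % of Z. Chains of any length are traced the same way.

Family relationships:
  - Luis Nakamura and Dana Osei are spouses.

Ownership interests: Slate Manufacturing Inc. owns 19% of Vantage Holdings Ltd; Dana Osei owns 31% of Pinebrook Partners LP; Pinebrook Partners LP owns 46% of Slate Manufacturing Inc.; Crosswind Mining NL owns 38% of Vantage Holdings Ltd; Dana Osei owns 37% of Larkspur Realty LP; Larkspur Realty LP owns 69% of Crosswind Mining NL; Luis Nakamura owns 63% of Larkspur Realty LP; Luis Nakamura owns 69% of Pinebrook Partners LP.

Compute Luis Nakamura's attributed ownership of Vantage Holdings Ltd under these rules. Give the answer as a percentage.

By spousal attribution (R1), Luis Nakamura is treated as also owning Dana Osei's interest in Pinebrook Partners LP, giving 69% + 31% = 100%.
By spousal attribution (R1), Luis Nakamura is treated as also owning Dana Osei's interest in Larkspur Realty LP, giving 63% + 37% = 100%.
Chain via Pinebrook Partners LP → Slate Manufacturing Inc. (R3): 100% × 46% × 19% = 8.74% of Vantage Holdings Ltd.
Chain via Larkspur Realty LP → Crosswind Mining NL (R3): 100% × 69% × 38% = 26.22% of Vantage Holdings Ltd.
Aggregating (R2): 8.74% + 26.22% = 34.96%.

34.96%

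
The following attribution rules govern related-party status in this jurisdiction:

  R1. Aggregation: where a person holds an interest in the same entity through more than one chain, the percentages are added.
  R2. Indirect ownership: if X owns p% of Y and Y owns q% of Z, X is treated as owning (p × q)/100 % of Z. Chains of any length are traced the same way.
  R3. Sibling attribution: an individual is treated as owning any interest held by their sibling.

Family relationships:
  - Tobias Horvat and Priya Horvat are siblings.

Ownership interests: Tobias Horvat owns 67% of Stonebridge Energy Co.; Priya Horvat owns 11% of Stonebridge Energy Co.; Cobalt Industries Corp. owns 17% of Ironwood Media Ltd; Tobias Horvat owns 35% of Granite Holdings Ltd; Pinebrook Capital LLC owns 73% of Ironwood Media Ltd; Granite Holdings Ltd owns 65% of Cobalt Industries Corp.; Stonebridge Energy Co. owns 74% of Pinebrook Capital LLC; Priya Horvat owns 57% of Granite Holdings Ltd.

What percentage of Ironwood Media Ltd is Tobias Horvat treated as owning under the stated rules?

By sibling attribution (R3), Tobias Horvat is treated as also owning Priya Horvat's interest in Stonebridge Energy Co, giving 67% + 11% = 78%.
By sibling attribution (R3), Tobias Horvat is treated as also owning Priya Horvat's interest in Granite Holdings Ltd, giving 35% + 57% = 92%.
Chain via Stonebridge Energy Co. → Pinebrook Capital LLC (R2): 78% × 74% × 73% = 42.1356% of Ironwood Media Ltd.
Chain via Granite Holdings Ltd → Cobalt Industries Corp. (R2): 92% × 65% × 17% = 10.166% of Ironwood Media Ltd.
Aggregating (R1): 42.1356% + 10.166% = 52.3016%.

52.3016%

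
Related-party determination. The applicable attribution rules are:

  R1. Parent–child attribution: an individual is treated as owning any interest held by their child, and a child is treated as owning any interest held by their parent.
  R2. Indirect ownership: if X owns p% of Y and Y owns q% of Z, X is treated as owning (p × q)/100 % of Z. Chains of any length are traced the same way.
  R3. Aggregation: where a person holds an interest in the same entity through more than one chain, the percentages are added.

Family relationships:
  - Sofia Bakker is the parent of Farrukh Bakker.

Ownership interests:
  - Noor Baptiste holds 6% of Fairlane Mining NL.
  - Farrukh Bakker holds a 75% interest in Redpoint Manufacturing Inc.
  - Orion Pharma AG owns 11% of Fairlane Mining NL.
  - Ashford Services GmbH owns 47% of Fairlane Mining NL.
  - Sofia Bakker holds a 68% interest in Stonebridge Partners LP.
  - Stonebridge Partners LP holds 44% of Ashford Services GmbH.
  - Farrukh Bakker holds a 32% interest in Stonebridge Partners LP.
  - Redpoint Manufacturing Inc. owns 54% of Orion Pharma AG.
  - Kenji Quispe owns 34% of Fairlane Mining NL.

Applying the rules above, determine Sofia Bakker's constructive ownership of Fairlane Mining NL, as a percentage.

By parent–child attribution (R1), Sofia Bakker is treated as also owning Farrukh Bakker's interest in Stonebridge Partners LP, giving 68% + 32% = 100%.
By parent–child attribution (R1), Sofia Bakker is treated as owning Farrukh Bakker's 75% interest in Redpoint Manufacturing Inc.
Chain via Stonebridge Partners LP → Ashford Services GmbH (R2): 100% × 44% × 47% = 20.68% of Fairlane Mining NL.
Chain via Redpoint Manufacturing Inc. → Orion Pharma AG (R2): 75% × 54% × 11% = 4.455% of Fairlane Mining NL.
Aggregating (R3): 20.68% + 4.455% = 25.135%.

25.135%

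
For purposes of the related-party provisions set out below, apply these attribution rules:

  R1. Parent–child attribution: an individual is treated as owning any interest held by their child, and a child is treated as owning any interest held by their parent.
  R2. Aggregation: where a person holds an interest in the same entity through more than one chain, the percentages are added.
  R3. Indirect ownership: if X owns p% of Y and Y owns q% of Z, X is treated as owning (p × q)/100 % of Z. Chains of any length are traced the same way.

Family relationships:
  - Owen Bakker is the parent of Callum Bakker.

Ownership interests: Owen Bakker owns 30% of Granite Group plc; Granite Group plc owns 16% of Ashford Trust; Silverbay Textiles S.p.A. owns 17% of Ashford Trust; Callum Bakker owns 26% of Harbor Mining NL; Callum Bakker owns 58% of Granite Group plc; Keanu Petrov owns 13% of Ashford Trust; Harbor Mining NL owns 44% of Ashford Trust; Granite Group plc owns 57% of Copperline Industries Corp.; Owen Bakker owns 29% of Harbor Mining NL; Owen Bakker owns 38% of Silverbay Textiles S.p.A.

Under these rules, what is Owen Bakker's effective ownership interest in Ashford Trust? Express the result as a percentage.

By parent–child attribution (R1), Owen Bakker is treated as also owning Callum Bakker's interest in Granite Group plc, giving 30% + 58% = 88%.
By parent–child attribution (R1), Owen Bakker is treated as also owning Callum Bakker's interest in Harbor Mining NL, giving 29% + 26% = 55%.
Chain via Granite Group plc (R3): 88% × 16% = 14.08% of Ashford Trust.
Chain via Silverbay Textiles S.p.A. (R3): 38% × 17% = 6.46% of Ashford Trust.
Chain via Harbor Mining NL (R3): 55% × 44% = 24.2% of Ashford Trust.
Aggregating (R2): 14.08% + 6.46% + 24.2% = 44.74%.

44.74%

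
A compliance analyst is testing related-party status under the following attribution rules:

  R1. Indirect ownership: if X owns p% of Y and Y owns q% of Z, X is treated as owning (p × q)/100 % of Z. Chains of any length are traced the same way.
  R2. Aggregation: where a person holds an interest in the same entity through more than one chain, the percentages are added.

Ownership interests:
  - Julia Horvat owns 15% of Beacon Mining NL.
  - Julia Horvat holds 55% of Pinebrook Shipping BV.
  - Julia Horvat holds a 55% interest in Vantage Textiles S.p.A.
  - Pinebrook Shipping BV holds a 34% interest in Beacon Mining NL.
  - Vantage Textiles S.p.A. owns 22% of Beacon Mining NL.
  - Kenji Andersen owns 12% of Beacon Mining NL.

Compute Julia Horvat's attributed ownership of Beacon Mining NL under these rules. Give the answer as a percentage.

Chain via Pinebrook Shipping BV (R1): 55% × 34% = 18.7% of Beacon Mining NL.
Chain via Vantage Textiles S.p.A. (R1): 55% × 22% = 12.1% of Beacon Mining NL.
Direct interest in Beacon Mining NL: 15%.
Aggregating (R2): 18.7% + 12.1% + 15% = 45.8%.

45.8%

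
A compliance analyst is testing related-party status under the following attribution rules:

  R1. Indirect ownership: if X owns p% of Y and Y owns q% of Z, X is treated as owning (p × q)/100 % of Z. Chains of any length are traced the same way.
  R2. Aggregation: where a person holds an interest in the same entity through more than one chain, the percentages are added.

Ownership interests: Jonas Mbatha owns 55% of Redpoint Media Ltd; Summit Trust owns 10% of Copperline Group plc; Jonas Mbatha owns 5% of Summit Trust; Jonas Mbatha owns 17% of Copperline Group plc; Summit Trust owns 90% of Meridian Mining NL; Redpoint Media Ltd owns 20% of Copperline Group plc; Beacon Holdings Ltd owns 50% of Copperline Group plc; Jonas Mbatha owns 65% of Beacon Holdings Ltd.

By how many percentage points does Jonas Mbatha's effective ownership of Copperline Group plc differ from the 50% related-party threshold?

11

Chain via Redpoint Media Ltd (R1): 55% × 20% = 11% of Copperline Group plc.
Chain via Summit Trust (R1): 5% × 10% = 0.5% of Copperline Group plc.
Chain via Beacon Holdings Ltd (R1): 65% × 50% = 32.5% of Copperline Group plc.
Direct interest in Copperline Group plc: 17%.
Aggregating (R2): 11% + 0.5% + 32.5% + 17% = 61%.
61% exceeds the 50% threshold by 11 percentage points.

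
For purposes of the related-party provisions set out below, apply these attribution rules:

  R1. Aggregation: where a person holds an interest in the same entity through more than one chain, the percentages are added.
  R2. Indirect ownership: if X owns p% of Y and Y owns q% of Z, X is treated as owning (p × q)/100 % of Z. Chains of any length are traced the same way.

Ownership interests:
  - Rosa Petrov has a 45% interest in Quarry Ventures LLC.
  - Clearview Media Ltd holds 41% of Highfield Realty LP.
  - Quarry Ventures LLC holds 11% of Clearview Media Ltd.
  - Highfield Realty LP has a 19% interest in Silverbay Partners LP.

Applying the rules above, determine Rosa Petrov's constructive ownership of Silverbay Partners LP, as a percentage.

0.385605%

Chain via Quarry Ventures LLC → Clearview Media Ltd → Highfield Realty LP (R2): 45% × 11% × 41% × 19% = 0.385605% of Silverbay Partners LP.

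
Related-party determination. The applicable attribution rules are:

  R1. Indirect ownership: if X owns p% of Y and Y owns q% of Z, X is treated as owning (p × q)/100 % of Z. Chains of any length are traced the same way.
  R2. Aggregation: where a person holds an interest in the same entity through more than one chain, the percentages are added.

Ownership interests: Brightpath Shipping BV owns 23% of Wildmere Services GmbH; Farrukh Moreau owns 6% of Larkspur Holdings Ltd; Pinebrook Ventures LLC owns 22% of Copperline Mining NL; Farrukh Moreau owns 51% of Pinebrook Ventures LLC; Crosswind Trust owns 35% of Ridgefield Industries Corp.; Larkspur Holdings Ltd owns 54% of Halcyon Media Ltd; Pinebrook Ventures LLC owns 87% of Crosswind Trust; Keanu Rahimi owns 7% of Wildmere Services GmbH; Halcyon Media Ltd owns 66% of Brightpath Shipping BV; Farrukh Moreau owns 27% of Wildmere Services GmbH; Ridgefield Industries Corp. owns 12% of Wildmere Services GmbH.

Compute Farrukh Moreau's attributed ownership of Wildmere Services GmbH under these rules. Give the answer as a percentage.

Chain via Larkspur Holdings Ltd → Halcyon Media Ltd → Brightpath Shipping BV (R1): 6% × 54% × 66% × 23% = 0.491832% of Wildmere Services GmbH.
Chain via Pinebrook Ventures LLC → Crosswind Trust → Ridgefield Industries Corp. (R1): 51% × 87% × 35% × 12% = 1.86354% of Wildmere Services GmbH.
Direct interest in Wildmere Services GmbH: 27%.
Aggregating (R2): 0.491832% + 1.86354% + 27% = 29.355372%.

29.355372%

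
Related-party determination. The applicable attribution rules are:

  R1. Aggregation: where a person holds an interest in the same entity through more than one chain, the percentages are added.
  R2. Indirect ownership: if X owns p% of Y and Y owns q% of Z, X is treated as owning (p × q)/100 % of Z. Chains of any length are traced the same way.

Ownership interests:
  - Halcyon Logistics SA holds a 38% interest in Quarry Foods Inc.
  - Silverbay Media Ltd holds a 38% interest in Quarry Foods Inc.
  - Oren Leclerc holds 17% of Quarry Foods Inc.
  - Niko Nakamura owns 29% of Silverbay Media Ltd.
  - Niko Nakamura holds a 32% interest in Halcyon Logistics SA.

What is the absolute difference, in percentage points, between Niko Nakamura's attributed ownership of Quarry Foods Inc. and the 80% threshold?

56.82

Chain via Halcyon Logistics SA (R2): 32% × 38% = 12.16% of Quarry Foods Inc.
Chain via Silverbay Media Ltd (R2): 29% × 38% = 11.02% of Quarry Foods Inc.
Aggregating (R1): 12.16% + 11.02% = 23.18%.
23.18% falls short of the 80% threshold by 56.82 percentage points.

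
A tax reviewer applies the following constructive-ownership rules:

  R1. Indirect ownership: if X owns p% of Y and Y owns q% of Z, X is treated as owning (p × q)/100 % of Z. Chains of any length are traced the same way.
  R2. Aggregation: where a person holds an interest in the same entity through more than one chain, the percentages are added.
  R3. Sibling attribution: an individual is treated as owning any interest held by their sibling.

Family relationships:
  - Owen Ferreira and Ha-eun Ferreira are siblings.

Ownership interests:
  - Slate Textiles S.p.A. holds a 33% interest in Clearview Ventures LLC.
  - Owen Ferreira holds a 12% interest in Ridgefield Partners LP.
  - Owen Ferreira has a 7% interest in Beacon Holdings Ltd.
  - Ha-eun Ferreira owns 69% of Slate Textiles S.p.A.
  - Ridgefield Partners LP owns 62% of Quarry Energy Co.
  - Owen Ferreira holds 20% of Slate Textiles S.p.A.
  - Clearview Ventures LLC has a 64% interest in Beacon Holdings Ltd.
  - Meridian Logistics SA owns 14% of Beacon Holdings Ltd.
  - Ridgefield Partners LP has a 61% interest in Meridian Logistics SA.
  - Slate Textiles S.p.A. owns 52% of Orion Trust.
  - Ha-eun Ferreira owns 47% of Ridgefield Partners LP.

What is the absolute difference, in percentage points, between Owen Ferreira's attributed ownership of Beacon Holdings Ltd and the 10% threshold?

By sibling attribution (R3), Owen Ferreira is treated as also owning Ha-eun Ferreira's interest in Slate Textiles S.p.A, giving 20% + 69% = 89%.
By sibling attribution (R3), Owen Ferreira is treated as also owning Ha-eun Ferreira's interest in Ridgefield Partners LP, giving 12% + 47% = 59%.
Chain via Slate Textiles S.p.A. → Clearview Ventures LLC (R1): 89% × 33% × 64% = 18.7968% of Beacon Holdings Ltd.
Chain via Ridgefield Partners LP → Meridian Logistics SA (R1): 59% × 61% × 14% = 5.0386% of Beacon Holdings Ltd.
Direct interest in Beacon Holdings Ltd: 7%.
Aggregating (R2): 18.7968% + 5.0386% + 7% = 30.8354%.
30.8354% exceeds the 10% threshold by 20.8354 percentage points.

20.8354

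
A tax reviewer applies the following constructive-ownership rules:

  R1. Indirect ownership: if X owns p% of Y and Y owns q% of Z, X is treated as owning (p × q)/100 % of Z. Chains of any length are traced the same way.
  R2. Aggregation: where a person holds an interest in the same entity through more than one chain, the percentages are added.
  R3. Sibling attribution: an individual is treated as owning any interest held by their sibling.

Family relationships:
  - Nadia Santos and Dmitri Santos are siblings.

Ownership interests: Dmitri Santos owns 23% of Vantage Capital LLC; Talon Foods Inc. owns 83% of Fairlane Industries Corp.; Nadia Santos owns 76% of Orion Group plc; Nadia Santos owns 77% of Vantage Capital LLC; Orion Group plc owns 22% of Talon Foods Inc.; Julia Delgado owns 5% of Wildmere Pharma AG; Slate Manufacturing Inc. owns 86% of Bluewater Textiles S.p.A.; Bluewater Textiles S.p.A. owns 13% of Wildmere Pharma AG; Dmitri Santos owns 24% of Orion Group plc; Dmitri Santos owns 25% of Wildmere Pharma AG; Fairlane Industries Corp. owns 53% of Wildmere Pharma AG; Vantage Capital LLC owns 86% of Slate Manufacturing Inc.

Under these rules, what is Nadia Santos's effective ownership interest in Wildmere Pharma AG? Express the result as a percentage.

44.2926%

By sibling attribution (R3), Nadia Santos is treated as also owning Dmitri Santos's interest in Orion Group plc, giving 76% + 24% = 100%.
By sibling attribution (R3), Nadia Santos is treated as also owning Dmitri Santos's interest in Vantage Capital LLC, giving 77% + 23% = 100%.
By sibling attribution (R3), Nadia Santos is treated as owning Dmitri Santos's 25% interest in Wildmere Pharma AG.
Chain via Orion Group plc → Talon Foods Inc. → Fairlane Industries Corp. (R1): 100% × 22% × 83% × 53% = 9.6778% of Wildmere Pharma AG.
Chain via Vantage Capital LLC → Slate Manufacturing Inc. → Bluewater Textiles S.p.A. (R1): 100% × 86% × 86% × 13% = 9.6148% of Wildmere Pharma AG.
Direct interest in Wildmere Pharma AG: 25%.
Aggregating (R2): 9.6778% + 9.6148% + 25% = 44.2926%.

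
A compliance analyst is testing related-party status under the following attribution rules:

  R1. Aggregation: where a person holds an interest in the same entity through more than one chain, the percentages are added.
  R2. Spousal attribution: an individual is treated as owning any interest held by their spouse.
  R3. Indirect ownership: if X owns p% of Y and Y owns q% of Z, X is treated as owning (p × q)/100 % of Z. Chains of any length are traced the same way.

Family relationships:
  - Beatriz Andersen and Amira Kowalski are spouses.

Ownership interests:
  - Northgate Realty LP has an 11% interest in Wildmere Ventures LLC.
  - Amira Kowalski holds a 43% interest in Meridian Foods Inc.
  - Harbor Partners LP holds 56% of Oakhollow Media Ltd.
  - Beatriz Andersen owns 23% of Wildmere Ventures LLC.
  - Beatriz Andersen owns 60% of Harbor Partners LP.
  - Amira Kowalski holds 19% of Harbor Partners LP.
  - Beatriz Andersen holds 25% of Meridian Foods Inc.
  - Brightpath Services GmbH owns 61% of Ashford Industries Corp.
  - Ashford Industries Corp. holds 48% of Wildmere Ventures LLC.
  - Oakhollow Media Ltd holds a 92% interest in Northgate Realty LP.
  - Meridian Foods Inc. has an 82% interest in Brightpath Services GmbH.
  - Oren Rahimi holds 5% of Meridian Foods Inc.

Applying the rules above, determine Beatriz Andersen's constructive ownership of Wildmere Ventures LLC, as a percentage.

By spousal attribution (R2), Beatriz Andersen is treated as also owning Amira Kowalski's interest in Meridian Foods Inc, giving 25% + 43% = 68%.
By spousal attribution (R2), Beatriz Andersen is treated as also owning Amira Kowalski's interest in Harbor Partners LP, giving 60% + 19% = 79%.
Chain via Meridian Foods Inc. → Brightpath Services GmbH → Ashford Industries Corp. (R3): 68% × 82% × 61% × 48% = 16.326528% of Wildmere Ventures LLC.
Chain via Harbor Partners LP → Oakhollow Media Ltd → Northgate Realty LP (R3): 79% × 56% × 92% × 11% = 4.477088% of Wildmere Ventures LLC.
Direct interest in Wildmere Ventures LLC: 23%.
Aggregating (R1): 16.326528% + 4.477088% + 23% = 43.803616%.

43.803616%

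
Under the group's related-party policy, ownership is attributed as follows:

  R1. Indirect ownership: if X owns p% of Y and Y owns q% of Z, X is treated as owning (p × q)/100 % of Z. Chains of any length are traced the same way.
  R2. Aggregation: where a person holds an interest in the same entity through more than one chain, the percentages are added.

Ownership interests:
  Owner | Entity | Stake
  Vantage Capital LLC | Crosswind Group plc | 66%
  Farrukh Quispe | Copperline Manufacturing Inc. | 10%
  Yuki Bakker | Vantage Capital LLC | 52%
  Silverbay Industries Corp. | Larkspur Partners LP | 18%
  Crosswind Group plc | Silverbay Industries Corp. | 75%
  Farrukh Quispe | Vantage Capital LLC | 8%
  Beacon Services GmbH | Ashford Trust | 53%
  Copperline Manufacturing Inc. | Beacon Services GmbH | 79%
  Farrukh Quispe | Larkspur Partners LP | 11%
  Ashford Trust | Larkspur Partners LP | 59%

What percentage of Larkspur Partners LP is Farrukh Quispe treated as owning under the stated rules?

Chain via Vantage Capital LLC → Crosswind Group plc → Silverbay Industries Corp. (R1): 8% × 66% × 75% × 18% = 0.7128% of Larkspur Partners LP.
Chain via Copperline Manufacturing Inc. → Beacon Services GmbH → Ashford Trust (R1): 10% × 79% × 53% × 59% = 2.47033% of Larkspur Partners LP.
Direct interest in Larkspur Partners LP: 11%.
Aggregating (R2): 0.7128% + 2.47033% + 11% = 14.18313%.

14.18313%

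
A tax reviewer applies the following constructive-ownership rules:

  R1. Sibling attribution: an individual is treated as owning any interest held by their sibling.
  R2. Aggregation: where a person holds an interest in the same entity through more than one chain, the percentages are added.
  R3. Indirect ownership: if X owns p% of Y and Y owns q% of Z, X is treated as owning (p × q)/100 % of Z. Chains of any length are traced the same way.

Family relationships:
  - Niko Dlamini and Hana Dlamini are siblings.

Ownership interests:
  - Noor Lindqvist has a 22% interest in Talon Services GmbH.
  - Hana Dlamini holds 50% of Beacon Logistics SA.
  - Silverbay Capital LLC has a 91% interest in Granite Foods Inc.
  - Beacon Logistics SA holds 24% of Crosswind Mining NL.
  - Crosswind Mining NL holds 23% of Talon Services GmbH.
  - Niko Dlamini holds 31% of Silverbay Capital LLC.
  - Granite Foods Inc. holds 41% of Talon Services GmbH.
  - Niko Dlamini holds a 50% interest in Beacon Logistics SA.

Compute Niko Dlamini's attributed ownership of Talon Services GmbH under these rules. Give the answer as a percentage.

By sibling attribution (R1), Niko Dlamini is treated as also owning Hana Dlamini's interest in Beacon Logistics SA, giving 50% + 50% = 100%.
Chain via Beacon Logistics SA → Crosswind Mining NL (R3): 100% × 24% × 23% = 5.52% of Talon Services GmbH.
Chain via Silverbay Capital LLC → Granite Foods Inc. (R3): 31% × 91% × 41% = 11.5661% of Talon Services GmbH.
Aggregating (R2): 5.52% + 11.5661% = 17.0861%.

17.0861%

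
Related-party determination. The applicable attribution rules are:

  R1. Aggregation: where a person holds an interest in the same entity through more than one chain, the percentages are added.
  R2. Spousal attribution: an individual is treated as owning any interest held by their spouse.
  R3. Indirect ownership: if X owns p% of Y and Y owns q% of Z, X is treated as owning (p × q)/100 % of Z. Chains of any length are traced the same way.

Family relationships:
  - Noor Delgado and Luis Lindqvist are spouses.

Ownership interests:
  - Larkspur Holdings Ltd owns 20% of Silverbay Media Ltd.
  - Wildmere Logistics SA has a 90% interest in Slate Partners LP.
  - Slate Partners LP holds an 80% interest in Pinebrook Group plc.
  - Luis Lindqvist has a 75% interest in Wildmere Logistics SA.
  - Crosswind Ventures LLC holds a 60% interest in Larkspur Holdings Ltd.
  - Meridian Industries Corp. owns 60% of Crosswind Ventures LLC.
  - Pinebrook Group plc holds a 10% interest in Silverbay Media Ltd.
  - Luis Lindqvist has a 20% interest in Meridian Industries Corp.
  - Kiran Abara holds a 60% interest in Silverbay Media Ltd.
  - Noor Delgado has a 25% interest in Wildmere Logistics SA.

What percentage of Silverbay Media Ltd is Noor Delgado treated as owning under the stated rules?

By spousal attribution (R2), Noor Delgado is treated as also owning Luis Lindqvist's interest in Wildmere Logistics SA, giving 25% + 75% = 100%.
By spousal attribution (R2), Noor Delgado is treated as owning Luis Lindqvist's 20% interest in Meridian Industries Corp.
Chain via Wildmere Logistics SA → Slate Partners LP → Pinebrook Group plc (R3): 100% × 90% × 80% × 10% = 7.2% of Silverbay Media Ltd.
Chain via Meridian Industries Corp. → Crosswind Ventures LLC → Larkspur Holdings Ltd (R3): 20% × 60% × 60% × 20% = 1.44% of Silverbay Media Ltd.
Aggregating (R1): 7.2% + 1.44% = 8.64%.

8.64%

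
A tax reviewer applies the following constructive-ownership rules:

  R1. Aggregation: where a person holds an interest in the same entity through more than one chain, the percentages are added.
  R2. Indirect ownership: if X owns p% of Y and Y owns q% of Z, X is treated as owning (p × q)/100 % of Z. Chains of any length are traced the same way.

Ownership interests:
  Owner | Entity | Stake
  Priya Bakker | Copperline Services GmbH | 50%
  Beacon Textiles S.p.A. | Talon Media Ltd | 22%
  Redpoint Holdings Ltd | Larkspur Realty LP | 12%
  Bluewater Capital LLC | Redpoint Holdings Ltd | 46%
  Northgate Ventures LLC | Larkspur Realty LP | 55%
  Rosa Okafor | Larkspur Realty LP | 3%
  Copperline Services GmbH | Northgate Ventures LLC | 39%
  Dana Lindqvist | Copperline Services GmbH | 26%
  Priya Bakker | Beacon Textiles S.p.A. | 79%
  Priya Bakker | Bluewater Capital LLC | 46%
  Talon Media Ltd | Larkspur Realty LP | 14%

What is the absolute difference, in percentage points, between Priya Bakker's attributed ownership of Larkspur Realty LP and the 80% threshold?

Chain via Beacon Textiles S.p.A. → Talon Media Ltd (R2): 79% × 22% × 14% = 2.4332% of Larkspur Realty LP.
Chain via Bluewater Capital LLC → Redpoint Holdings Ltd (R2): 46% × 46% × 12% = 2.5392% of Larkspur Realty LP.
Chain via Copperline Services GmbH → Northgate Ventures LLC (R2): 50% × 39% × 55% = 10.725% of Larkspur Realty LP.
Aggregating (R1): 2.4332% + 2.5392% + 10.725% = 15.6974%.
15.6974% falls short of the 80% threshold by 64.3026 percentage points.

64.3026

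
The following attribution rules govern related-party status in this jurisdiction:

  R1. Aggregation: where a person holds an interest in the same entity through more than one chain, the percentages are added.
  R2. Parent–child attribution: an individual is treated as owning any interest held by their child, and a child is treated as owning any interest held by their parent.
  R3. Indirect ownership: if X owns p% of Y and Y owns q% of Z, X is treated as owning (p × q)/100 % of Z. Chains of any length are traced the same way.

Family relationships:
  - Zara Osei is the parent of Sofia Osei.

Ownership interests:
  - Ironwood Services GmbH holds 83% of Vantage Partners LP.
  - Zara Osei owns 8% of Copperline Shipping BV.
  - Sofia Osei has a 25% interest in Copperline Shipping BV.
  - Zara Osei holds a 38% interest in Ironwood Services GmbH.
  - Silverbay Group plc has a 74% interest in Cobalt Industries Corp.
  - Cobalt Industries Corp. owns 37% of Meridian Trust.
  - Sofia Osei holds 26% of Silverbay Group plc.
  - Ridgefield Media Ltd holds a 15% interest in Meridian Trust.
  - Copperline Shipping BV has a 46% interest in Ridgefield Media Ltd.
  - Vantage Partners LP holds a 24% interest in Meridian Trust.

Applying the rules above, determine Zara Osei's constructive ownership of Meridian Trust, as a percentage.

16.9654%

By parent–child attribution (R2), Zara Osei is treated as also owning Sofia Osei's interest in Copperline Shipping BV, giving 8% + 25% = 33%.
By parent–child attribution (R2), Zara Osei is treated as owning Sofia Osei's 26% interest in Silverbay Group plc.
Chain via Ironwood Services GmbH → Vantage Partners LP (R3): 38% × 83% × 24% = 7.5696% of Meridian Trust.
Chain via Copperline Shipping BV → Ridgefield Media Ltd (R3): 33% × 46% × 15% = 2.277% of Meridian Trust.
Chain via Silverbay Group plc → Cobalt Industries Corp. (R3): 26% × 74% × 37% = 7.1188% of Meridian Trust.
Aggregating (R1): 7.5696% + 2.277% + 7.1188% = 16.9654%.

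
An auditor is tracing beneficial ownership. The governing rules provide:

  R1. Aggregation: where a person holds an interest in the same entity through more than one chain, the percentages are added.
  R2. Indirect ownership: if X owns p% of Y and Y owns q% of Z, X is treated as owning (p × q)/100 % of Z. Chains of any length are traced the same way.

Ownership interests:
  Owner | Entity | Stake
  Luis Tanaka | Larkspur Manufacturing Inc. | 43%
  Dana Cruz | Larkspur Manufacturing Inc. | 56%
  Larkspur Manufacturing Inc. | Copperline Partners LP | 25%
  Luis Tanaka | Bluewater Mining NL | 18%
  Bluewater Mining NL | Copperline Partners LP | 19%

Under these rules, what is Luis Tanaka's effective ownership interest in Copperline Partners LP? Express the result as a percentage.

Chain via Larkspur Manufacturing Inc. (R2): 43% × 25% = 10.75% of Copperline Partners LP.
Chain via Bluewater Mining NL (R2): 18% × 19% = 3.42% of Copperline Partners LP.
Aggregating (R1): 10.75% + 3.42% = 14.17%.

14.17%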